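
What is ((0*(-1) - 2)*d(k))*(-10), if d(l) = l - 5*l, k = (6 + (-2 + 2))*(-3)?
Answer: 1440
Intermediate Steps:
k = -18 (k = (6 + 0)*(-3) = 6*(-3) = -18)
d(l) = -4*l
((0*(-1) - 2)*d(k))*(-10) = ((0*(-1) - 2)*(-4*(-18)))*(-10) = ((0 - 2)*72)*(-10) = -2*72*(-10) = -144*(-10) = 1440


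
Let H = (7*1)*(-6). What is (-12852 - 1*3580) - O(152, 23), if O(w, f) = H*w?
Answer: -10048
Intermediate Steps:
H = -42 (H = 7*(-6) = -42)
O(w, f) = -42*w
(-12852 - 1*3580) - O(152, 23) = (-12852 - 1*3580) - (-42)*152 = (-12852 - 3580) - 1*(-6384) = -16432 + 6384 = -10048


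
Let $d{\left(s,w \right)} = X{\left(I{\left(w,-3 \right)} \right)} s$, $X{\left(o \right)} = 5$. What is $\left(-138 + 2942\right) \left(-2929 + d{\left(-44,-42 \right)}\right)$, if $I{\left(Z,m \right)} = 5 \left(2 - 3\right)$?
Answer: $-8829796$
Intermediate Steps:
$I{\left(Z,m \right)} = -5$ ($I{\left(Z,m \right)} = 5 \left(-1\right) = -5$)
$d{\left(s,w \right)} = 5 s$
$\left(-138 + 2942\right) \left(-2929 + d{\left(-44,-42 \right)}\right) = \left(-138 + 2942\right) \left(-2929 + 5 \left(-44\right)\right) = 2804 \left(-2929 - 220\right) = 2804 \left(-3149\right) = -8829796$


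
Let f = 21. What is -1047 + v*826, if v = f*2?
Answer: 33645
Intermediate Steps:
v = 42 (v = 21*2 = 42)
-1047 + v*826 = -1047 + 42*826 = -1047 + 34692 = 33645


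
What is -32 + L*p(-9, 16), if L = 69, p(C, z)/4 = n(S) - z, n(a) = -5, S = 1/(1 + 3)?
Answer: -5828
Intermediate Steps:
S = ¼ (S = 1/4 = ¼ ≈ 0.25000)
p(C, z) = -20 - 4*z (p(C, z) = 4*(-5 - z) = -20 - 4*z)
-32 + L*p(-9, 16) = -32 + 69*(-20 - 4*16) = -32 + 69*(-20 - 64) = -32 + 69*(-84) = -32 - 5796 = -5828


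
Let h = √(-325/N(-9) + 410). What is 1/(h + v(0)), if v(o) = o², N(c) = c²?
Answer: 9*√32885/32885 ≈ 0.049630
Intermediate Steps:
h = √32885/9 (h = √(-325/((-9)²) + 410) = √(-325/81 + 410) = √(32885/81) = √32885/9 ≈ 20.149)
1/(h + v(0)) = 1/(√32885/9 + 0²) = 1/(√32885/9 + 0) = 1/(√32885/9) = 9*√32885/32885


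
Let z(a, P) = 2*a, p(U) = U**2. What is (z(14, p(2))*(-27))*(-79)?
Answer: 59724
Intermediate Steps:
(z(14, p(2))*(-27))*(-79) = ((2*14)*(-27))*(-79) = (28*(-27))*(-79) = -756*(-79) = 59724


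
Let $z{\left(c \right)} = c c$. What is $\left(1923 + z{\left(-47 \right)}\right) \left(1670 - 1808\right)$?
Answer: $-570216$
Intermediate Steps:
$z{\left(c \right)} = c^{2}$
$\left(1923 + z{\left(-47 \right)}\right) \left(1670 - 1808\right) = \left(1923 + \left(-47\right)^{2}\right) \left(1670 - 1808\right) = \left(1923 + 2209\right) \left(-138\right) = 4132 \left(-138\right) = -570216$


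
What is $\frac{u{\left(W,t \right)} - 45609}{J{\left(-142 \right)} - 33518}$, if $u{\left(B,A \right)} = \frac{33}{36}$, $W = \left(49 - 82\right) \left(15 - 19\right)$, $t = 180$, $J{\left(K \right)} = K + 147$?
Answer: $\frac{547297}{402156} \approx 1.3609$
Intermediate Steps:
$J{\left(K \right)} = 147 + K$
$W = 132$ ($W = \left(-33\right) \left(-4\right) = 132$)
$u{\left(B,A \right)} = \frac{11}{12}$ ($u{\left(B,A \right)} = 33 \cdot \frac{1}{36} = \frac{11}{12}$)
$\frac{u{\left(W,t \right)} - 45609}{J{\left(-142 \right)} - 33518} = \frac{\frac{11}{12} - 45609}{\left(147 - 142\right) - 33518} = - \frac{547297}{12 \left(5 - 33518\right)} = - \frac{547297}{12 \left(-33513\right)} = \left(- \frac{547297}{12}\right) \left(- \frac{1}{33513}\right) = \frac{547297}{402156}$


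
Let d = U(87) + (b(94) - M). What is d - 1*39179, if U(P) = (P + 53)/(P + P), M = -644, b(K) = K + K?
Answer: -3336119/87 ≈ -38346.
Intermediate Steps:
b(K) = 2*K
U(P) = (53 + P)/(2*P) (U(P) = (53 + P)/((2*P)) = (53 + P)*(1/(2*P)) = (53 + P)/(2*P))
d = 72454/87 (d = (1/2)*(53 + 87)/87 + (2*94 - 1*(-644)) = (1/2)*(1/87)*140 + (188 + 644) = 70/87 + 832 = 72454/87 ≈ 832.80)
d - 1*39179 = 72454/87 - 1*39179 = 72454/87 - 39179 = -3336119/87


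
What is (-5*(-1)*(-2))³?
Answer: -1000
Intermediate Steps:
(-5*(-1)*(-2))³ = (5*(-2))³ = (-10)³ = -1000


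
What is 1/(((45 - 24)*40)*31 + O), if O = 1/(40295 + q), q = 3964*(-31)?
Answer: 82589/2150617559 ≈ 3.8402e-5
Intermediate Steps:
q = -122884
O = -1/82589 (O = 1/(40295 - 122884) = 1/(-82589) = -1/82589 ≈ -1.2108e-5)
1/(((45 - 24)*40)*31 + O) = 1/(((45 - 24)*40)*31 - 1/82589) = 1/((21*40)*31 - 1/82589) = 1/(840*31 - 1/82589) = 1/(26040 - 1/82589) = 1/(2150617559/82589) = 82589/2150617559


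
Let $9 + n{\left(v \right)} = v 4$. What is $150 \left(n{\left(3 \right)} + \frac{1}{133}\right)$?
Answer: $\frac{60000}{133} \approx 451.13$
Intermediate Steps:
$n{\left(v \right)} = -9 + 4 v$ ($n{\left(v \right)} = -9 + v 4 = -9 + 4 v$)
$150 \left(n{\left(3 \right)} + \frac{1}{133}\right) = 150 \left(\left(-9 + 4 \cdot 3\right) + \frac{1}{133}\right) = 150 \left(\left(-9 + 12\right) + \frac{1}{133}\right) = 150 \left(3 + \frac{1}{133}\right) = 150 \cdot \frac{400}{133} = \frac{60000}{133}$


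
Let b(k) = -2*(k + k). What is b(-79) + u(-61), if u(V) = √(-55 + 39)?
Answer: 316 + 4*I ≈ 316.0 + 4.0*I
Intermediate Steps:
u(V) = 4*I (u(V) = √(-16) = 4*I)
b(k) = -4*k
b(-79) + u(-61) = -4*(-79) + 4*I = 316 + 4*I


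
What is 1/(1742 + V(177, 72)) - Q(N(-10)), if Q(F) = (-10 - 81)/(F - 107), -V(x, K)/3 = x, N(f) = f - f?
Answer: -110094/129577 ≈ -0.84964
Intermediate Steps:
N(f) = 0
V(x, K) = -3*x
Q(F) = -91/(-107 + F)
1/(1742 + V(177, 72)) - Q(N(-10)) = 1/(1742 - 3*177) - (-91)/(-107 + 0) = 1/(1742 - 531) - (-91)/(-107) = 1/1211 - (-91)*(-1)/107 = 1/1211 - 1*91/107 = 1/1211 - 91/107 = -110094/129577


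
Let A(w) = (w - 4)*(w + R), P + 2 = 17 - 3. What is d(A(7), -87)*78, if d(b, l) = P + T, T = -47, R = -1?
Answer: -2730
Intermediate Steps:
P = 12 (P = -2 + (17 - 3) = -2 + 14 = 12)
A(w) = (-1 + w)*(-4 + w) (A(w) = (w - 4)*(w - 1) = (-4 + w)*(-1 + w) = (-1 + w)*(-4 + w))
d(b, l) = -35 (d(b, l) = 12 - 47 = -35)
d(A(7), -87)*78 = -35*78 = -2730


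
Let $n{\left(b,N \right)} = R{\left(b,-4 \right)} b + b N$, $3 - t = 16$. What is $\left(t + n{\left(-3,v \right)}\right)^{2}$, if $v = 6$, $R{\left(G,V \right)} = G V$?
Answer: $4489$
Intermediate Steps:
$t = -13$ ($t = 3 - 16 = -13$)
$n{\left(b,N \right)} = - 4 b^{2} + N b$ ($n{\left(b,N \right)} = b \left(-4\right) b + b N = - 4 b b + N b = - 4 b^{2} + N b$)
$\left(t + n{\left(-3,v \right)}\right)^{2} = \left(-13 - 3 \left(6 - -12\right)\right)^{2} = \left(-13 - 3 \left(6 + 12\right)\right)^{2} = \left(-13 - 54\right)^{2} = \left(-67\right)^{2} = 4489$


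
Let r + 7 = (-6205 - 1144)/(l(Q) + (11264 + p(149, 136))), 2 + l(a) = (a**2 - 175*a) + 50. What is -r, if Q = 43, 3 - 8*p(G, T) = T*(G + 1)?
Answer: 231629/24691 ≈ 9.3811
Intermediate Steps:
p(G, T) = 3/8 - T*(1 + G)/8 (p(G, T) = 3/8 - T*(G + 1)/8 = 3/8 - T*(1 + G)/8)
l(a) = 48 + a**2 - 175*a (l(a) = -2 + ((a**2 - 175*a) + 50) = -2 + (50 + a**2 - 175*a) = 48 + a**2 - 175*a)
r = -231629/24691 (r = -7 + (-6205 - 1144)/((48 + 43**2 - 175*43) + (11264 + (3/8 - 1/8*136 - 1/8*149*136))) = -7 - 7349/((48 + 1849 - 7525) + (11264 + (3/8 - 17 - 2533))) = -7 - 7349/(-5628 + (11264 - 20397/8)) = -7 - 7349/(-5628 + 69715/8) = -7 - 7349/24691/8 = -7 - 7349*8/24691 = -7 - 58792/24691 = -231629/24691 ≈ -9.3811)
-r = -1*(-231629/24691) = 231629/24691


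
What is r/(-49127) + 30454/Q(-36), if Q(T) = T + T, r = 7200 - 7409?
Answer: -748049305/1768572 ≈ -422.97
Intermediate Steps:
r = -209
Q(T) = 2*T
r/(-49127) + 30454/Q(-36) = -209/(-49127) + 30454/((2*(-36))) = -209*(-1/49127) + 30454/(-72) = 209/49127 + 30454*(-1/72) = 209/49127 - 15227/36 = -748049305/1768572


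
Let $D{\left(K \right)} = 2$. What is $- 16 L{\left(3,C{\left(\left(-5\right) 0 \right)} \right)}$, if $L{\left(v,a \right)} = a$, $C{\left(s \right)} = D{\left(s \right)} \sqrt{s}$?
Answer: $0$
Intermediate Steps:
$C{\left(s \right)} = 2 \sqrt{s}$
$- 16 L{\left(3,C{\left(\left(-5\right) 0 \right)} \right)} = - 16 \cdot 2 \sqrt{\left(-5\right) 0} = - 16 \cdot 2 \sqrt{0} = - 16 \cdot 2 \cdot 0 = \left(-16\right) 0 = 0$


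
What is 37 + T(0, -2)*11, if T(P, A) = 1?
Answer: 48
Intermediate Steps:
37 + T(0, -2)*11 = 37 + 1*11 = 37 + 11 = 48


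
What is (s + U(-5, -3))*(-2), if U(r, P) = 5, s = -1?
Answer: -8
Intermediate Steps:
(s + U(-5, -3))*(-2) = (-1 + 5)*(-2) = 4*(-2) = -8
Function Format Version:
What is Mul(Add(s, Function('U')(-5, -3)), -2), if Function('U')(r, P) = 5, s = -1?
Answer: -8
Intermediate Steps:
Mul(Add(s, Function('U')(-5, -3)), -2) = Mul(Add(-1, 5), -2) = Mul(4, -2) = -8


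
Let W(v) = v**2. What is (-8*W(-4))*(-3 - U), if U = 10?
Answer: 1664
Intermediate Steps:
(-8*W(-4))*(-3 - U) = (-8*(-4)**2)*(-3 - 1*10) = (-8*16)*(-3 - 10) = -128*(-13) = 1664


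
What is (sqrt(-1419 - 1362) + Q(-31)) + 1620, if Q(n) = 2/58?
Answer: 46981/29 + 3*I*sqrt(309) ≈ 1620.0 + 52.735*I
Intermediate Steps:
Q(n) = 1/29 (Q(n) = 2*(1/58) = 1/29)
(sqrt(-1419 - 1362) + Q(-31)) + 1620 = (sqrt(-1419 - 1362) + 1/29) + 1620 = (sqrt(-2781) + 1/29) + 1620 = (3*I*sqrt(309) + 1/29) + 1620 = (1/29 + 3*I*sqrt(309)) + 1620 = 46981/29 + 3*I*sqrt(309)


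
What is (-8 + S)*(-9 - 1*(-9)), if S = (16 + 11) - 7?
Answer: 0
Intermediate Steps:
S = 20 (S = 27 - 7 = 20)
(-8 + S)*(-9 - 1*(-9)) = (-8 + 20)*(-9 - 1*(-9)) = 12*(-9 + 9) = 12*0 = 0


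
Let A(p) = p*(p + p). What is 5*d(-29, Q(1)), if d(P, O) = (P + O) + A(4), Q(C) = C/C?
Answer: 20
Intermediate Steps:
A(p) = 2*p² (A(p) = p*(2*p) = 2*p²)
Q(C) = 1
d(P, O) = 32 + O + P (d(P, O) = (P + O) + 2*4² = (O + P) + 2*16 = (O + P) + 32 = 32 + O + P)
5*d(-29, Q(1)) = 5*(32 + 1 - 29) = 5*4 = 20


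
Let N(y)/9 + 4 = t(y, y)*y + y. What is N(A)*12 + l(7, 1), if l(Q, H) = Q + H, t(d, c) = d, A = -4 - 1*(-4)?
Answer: -424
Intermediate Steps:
A = 0 (A = -4 + 4 = 0)
l(Q, H) = H + Q
N(y) = -36 + 9*y + 9*y² (N(y) = -36 + 9*(y*y + y) = -36 + 9*(y² + y) = -36 + 9*(y + y²) = -36 + (9*y + 9*y²) = -36 + 9*y + 9*y²)
N(A)*12 + l(7, 1) = (-36 + 9*0 + 9*0²)*12 + (1 + 7) = (-36 + 0 + 9*0)*12 + 8 = (-36 + 0 + 0)*12 + 8 = -36*12 + 8 = -432 + 8 = -424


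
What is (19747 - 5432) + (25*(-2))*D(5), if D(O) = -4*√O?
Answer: 14315 + 200*√5 ≈ 14762.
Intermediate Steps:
(19747 - 5432) + (25*(-2))*D(5) = (19747 - 5432) + (25*(-2))*(-4*√5) = 14315 - (-200)*√5 = 14315 + 200*√5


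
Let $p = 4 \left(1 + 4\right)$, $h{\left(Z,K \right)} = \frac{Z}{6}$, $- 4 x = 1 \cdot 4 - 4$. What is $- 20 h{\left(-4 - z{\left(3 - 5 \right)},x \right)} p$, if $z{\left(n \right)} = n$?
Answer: $\frac{400}{3} \approx 133.33$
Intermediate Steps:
$x = 0$ ($x = - \frac{1 \cdot 4 - 4}{4} = - \frac{4 - 4}{4} = \left(- \frac{1}{4}\right) 0 = 0$)
$h{\left(Z,K \right)} = \frac{Z}{6}$ ($h{\left(Z,K \right)} = Z \frac{1}{6} = \frac{Z}{6}$)
$p = 20$ ($p = 4 \cdot 5 = 20$)
$- 20 h{\left(-4 - z{\left(3 - 5 \right)},x \right)} p = - 20 \frac{-4 - \left(3 - 5\right)}{6} \cdot 20 = - 20 \frac{-4 - -2}{6} \cdot 20 = - 20 \frac{-4 + 2}{6} \cdot 20 = - 20 \cdot \frac{1}{6} \left(-2\right) 20 = \left(-20\right) \left(- \frac{1}{3}\right) 20 = \frac{20}{3} \cdot 20 = \frac{400}{3}$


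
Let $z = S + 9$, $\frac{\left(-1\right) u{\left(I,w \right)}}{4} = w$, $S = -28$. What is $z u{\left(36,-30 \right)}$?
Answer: $-2280$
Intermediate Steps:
$u{\left(I,w \right)} = - 4 w$
$z = -19$ ($z = -28 + 9 = -19$)
$z u{\left(36,-30 \right)} = - 19 \left(\left(-4\right) \left(-30\right)\right) = \left(-19\right) 120 = -2280$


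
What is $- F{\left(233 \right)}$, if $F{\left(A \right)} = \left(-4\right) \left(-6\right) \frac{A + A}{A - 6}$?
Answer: $- \frac{11184}{227} \approx -49.269$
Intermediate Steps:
$F{\left(A \right)} = \frac{48 A}{-6 + A}$ ($F{\left(A \right)} = 24 \frac{2 A}{-6 + A} = \frac{48 A}{-6 + A}$)
$- F{\left(233 \right)} = - \frac{48 \cdot 233}{-6 + 233} = - \frac{48 \cdot 233}{227} = \left(-1\right) \frac{11184}{227} = - \frac{11184}{227}$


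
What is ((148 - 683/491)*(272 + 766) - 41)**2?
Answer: 5580134670689401/241081 ≈ 2.3146e+10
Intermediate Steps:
((148 - 683/491)*(272 + 766) - 41)**2 = ((148 - 683*1/491)*1038 - 41)**2 = ((148 - 683/491)*1038 - 41)**2 = ((71985/491)*1038 - 41)**2 = (74720430/491 - 41)**2 = (74700299/491)**2 = 5580134670689401/241081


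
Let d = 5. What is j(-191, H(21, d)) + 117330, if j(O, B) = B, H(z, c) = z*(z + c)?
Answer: 117876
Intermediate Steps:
H(z, c) = z*(c + z)
j(-191, H(21, d)) + 117330 = 21*(5 + 21) + 117330 = 21*26 + 117330 = 546 + 117330 = 117876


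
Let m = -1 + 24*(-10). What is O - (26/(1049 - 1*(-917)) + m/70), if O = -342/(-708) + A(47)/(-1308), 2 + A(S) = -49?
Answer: 3497366711/885034220 ≈ 3.9517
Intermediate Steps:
A(S) = -51 (A(S) = -2 - 49 = -51)
m = -241 (m = -1 - 240 = -241)
O = 13429/25724 (O = -342/(-708) - 51/(-1308) = -342*(-1/708) - 51*(-1/1308) = 57/118 + 17/436 = 13429/25724 ≈ 0.52204)
O - (26/(1049 - 1*(-917)) + m/70) = 13429/25724 - (26/(1049 - 1*(-917)) - 241/70) = 13429/25724 - (26/(1049 + 917) - 241*1/70) = 13429/25724 - (26/1966 - 241/70) = 13429/25724 - (26*(1/1966) - 241/70) = 13429/25724 - (13/983 - 241/70) = 13429/25724 - 1*(-235993/68810) = 13429/25724 + 235993/68810 = 3497366711/885034220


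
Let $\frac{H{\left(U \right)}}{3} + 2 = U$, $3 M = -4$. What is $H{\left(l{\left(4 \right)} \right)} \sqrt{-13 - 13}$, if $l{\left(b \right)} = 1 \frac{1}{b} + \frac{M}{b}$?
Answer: $- \frac{25 i \sqrt{26}}{4} \approx - 31.869 i$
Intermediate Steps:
$M = - \frac{4}{3}$ ($M = \frac{1}{3} \left(-4\right) = - \frac{4}{3} \approx -1.3333$)
$l{\left(b \right)} = - \frac{1}{3 b}$ ($l{\left(b \right)} = 1 \frac{1}{b} - \frac{4}{3 b} = \frac{1}{b} - \frac{4}{3 b} = - \frac{1}{3 b}$)
$H{\left(U \right)} = -6 + 3 U$
$H{\left(l{\left(4 \right)} \right)} \sqrt{-13 - 13} = \left(-6 + 3 \left(- \frac{1}{3 \cdot 4}\right)\right) \sqrt{-13 - 13} = \left(-6 + 3 \left(\left(- \frac{1}{3}\right) \frac{1}{4}\right)\right) \sqrt{-26} = \left(-6 + 3 \left(- \frac{1}{12}\right)\right) i \sqrt{26} = \left(-6 - \frac{1}{4}\right) i \sqrt{26} = - \frac{25 i \sqrt{26}}{4}$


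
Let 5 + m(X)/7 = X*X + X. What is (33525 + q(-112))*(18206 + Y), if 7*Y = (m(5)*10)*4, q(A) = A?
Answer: 641730078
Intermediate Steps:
m(X) = -35 + 7*X + 7*X² (m(X) = -35 + 7*(X*X + X) = -35 + 7*(X² + X) = -35 + 7*(X + X²) = -35 + (7*X + 7*X²) = -35 + 7*X + 7*X²)
Y = 1000 (Y = (((-35 + 7*5 + 7*5²)*10)*4)/7 = (((-35 + 35 + 7*25)*10)*4)/7 = (((-35 + 35 + 175)*10)*4)/7 = ((175*10)*4)/7 = (1750*4)/7 = (⅐)*7000 = 1000)
(33525 + q(-112))*(18206 + Y) = (33525 - 112)*(18206 + 1000) = 33413*19206 = 641730078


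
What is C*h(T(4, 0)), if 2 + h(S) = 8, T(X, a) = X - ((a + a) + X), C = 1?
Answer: 6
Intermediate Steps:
T(X, a) = -2*a (T(X, a) = X - (2*a + X) = X - (X + 2*a) = X + (-X - 2*a) = -2*a)
h(S) = 6 (h(S) = -2 + 8 = 6)
C*h(T(4, 0)) = 1*6 = 6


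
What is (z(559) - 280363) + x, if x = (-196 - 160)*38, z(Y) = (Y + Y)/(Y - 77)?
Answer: -70827172/241 ≈ -2.9389e+5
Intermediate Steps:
z(Y) = 2*Y/(-77 + Y) (z(Y) = (2*Y)/(-77 + Y) = 2*Y/(-77 + Y))
x = -13528 (x = -356*38 = -13528)
(z(559) - 280363) + x = (2*559/(-77 + 559) - 280363) - 13528 = (2*559/482 - 280363) - 13528 = (2*559*(1/482) - 280363) - 13528 = (559/241 - 280363) - 13528 = -67566924/241 - 13528 = -70827172/241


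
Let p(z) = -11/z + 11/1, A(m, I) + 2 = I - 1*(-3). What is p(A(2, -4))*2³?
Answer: 352/3 ≈ 117.33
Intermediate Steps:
A(m, I) = 1 + I (A(m, I) = -2 + (I - 1*(-3)) = -2 + (I + 3) = -2 + (3 + I) = 1 + I)
p(z) = 11 - 11/z (p(z) = -11/z + 11*1 = -11/z + 11 = 11 - 11/z)
p(A(2, -4))*2³ = (11 - 11/(1 - 4))*2³ = (11 - 11/(-3))*8 = (11 - 11*(-⅓))*8 = (11 + 11/3)*8 = (44/3)*8 = 352/3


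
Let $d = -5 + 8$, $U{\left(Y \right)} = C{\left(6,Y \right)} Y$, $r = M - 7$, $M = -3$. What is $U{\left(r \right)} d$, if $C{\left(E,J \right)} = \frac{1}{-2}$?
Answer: $15$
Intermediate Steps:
$C{\left(E,J \right)} = - \frac{1}{2}$
$r = -10$ ($r = -3 - 7 = -10$)
$U{\left(Y \right)} = - \frac{Y}{2}$
$d = 3$
$U{\left(r \right)} d = \left(- \frac{1}{2}\right) \left(-10\right) 3 = 5 \cdot 3 = 15$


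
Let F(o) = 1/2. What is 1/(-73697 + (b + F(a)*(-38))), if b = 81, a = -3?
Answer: -1/73635 ≈ -1.3581e-5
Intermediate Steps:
F(o) = ½
1/(-73697 + (b + F(a)*(-38))) = 1/(-73697 + (81 + (½)*(-38))) = 1/(-73697 + (81 - 19)) = 1/(-73697 + 62) = 1/(-73635) = -1/73635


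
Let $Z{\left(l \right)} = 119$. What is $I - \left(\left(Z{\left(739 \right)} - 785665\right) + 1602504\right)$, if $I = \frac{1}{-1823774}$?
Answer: $- \frac{1489946759493}{1823774} \approx -8.1696 \cdot 10^{5}$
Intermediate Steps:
$I = - \frac{1}{1823774} \approx -5.4831 \cdot 10^{-7}$
$I - \left(\left(Z{\left(739 \right)} - 785665\right) + 1602504\right) = - \frac{1}{1823774} - \left(\left(119 - 785665\right) + 1602504\right) = - \frac{1}{1823774} - \left(-785546 + 1602504\right) = - \frac{1}{1823774} - 816958 = - \frac{1489946759493}{1823774}$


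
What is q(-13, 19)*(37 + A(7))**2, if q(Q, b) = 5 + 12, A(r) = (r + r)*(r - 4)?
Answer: 106097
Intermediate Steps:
A(r) = 2*r*(-4 + r) (A(r) = (2*r)*(-4 + r) = 2*r*(-4 + r))
q(Q, b) = 17
q(-13, 19)*(37 + A(7))**2 = 17*(37 + 2*7*(-4 + 7))**2 = 17*(37 + 2*7*3)**2 = 17*(37 + 42)**2 = 17*79**2 = 17*6241 = 106097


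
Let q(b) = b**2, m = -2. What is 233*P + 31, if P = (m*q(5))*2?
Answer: -23269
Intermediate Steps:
P = -100 (P = -2*5**2*2 = -2*25*2 = -50*2 = -100)
233*P + 31 = 233*(-100) + 31 = -23300 + 31 = -23269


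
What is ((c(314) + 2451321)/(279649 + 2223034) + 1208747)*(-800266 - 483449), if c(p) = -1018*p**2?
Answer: -3883254112446589710/2502683 ≈ -1.5516e+12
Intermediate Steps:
((c(314) + 2451321)/(279649 + 2223034) + 1208747)*(-800266 - 483449) = ((-1018*314**2 + 2451321)/(279649 + 2223034) + 1208747)*(-800266 - 483449) = ((-1018*98596 + 2451321)/2502683 + 1208747)*(-1283715) = ((-100370728 + 2451321)*(1/2502683) + 1208747)*(-1283715) = (-97919407*1/2502683 + 1208747)*(-1283715) = (-97919407/2502683 + 1208747)*(-1283715) = (3025012648794/2502683)*(-1283715) = -3883254112446589710/2502683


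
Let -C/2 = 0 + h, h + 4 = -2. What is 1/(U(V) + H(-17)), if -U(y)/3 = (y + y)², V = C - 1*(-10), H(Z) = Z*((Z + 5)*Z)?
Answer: -1/9276 ≈ -0.00010781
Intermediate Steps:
h = -6 (h = -4 - 2 = -6)
C = 12 (C = -2*(0 - 6) = -2*(-6) = 12)
H(Z) = Z²*(5 + Z) (H(Z) = Z*((5 + Z)*Z) = Z*(Z*(5 + Z)) = Z²*(5 + Z))
V = 22 (V = 12 - 1*(-10) = 12 + 10 = 22)
U(y) = -12*y² (U(y) = -3*(y + y)² = -3*4*y² = -12*y²)
1/(U(V) + H(-17)) = 1/(-12*22² + (-17)²*(5 - 17)) = 1/(-12*484 + 289*(-12)) = 1/(-5808 - 3468) = 1/(-9276) = -1/9276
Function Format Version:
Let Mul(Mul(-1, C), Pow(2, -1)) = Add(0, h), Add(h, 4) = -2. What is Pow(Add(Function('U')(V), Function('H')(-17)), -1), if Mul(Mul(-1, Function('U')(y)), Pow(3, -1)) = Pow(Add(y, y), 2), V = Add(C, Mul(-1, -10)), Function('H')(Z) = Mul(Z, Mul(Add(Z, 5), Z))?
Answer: Rational(-1, 9276) ≈ -0.00010781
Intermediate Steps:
h = -6 (h = Add(-4, -2) = -6)
C = 12 (C = Mul(-2, Add(0, -6)) = Mul(-2, -6) = 12)
Function('H')(Z) = Mul(Pow(Z, 2), Add(5, Z)) (Function('H')(Z) = Mul(Z, Mul(Add(5, Z), Z)) = Mul(Z, Mul(Z, Add(5, Z))) = Mul(Pow(Z, 2), Add(5, Z)))
V = 22 (V = Add(12, Mul(-1, -10)) = Add(12, 10) = 22)
Function('U')(y) = Mul(-12, Pow(y, 2)) (Function('U')(y) = Mul(-3, Pow(Add(y, y), 2)) = Mul(-3, Pow(Mul(2, y), 2)) = Mul(-3, Mul(4, Pow(y, 2))) = Mul(-12, Pow(y, 2)))
Pow(Add(Function('U')(V), Function('H')(-17)), -1) = Pow(Add(Mul(-12, Pow(22, 2)), Mul(Pow(-17, 2), Add(5, -17))), -1) = Pow(Add(Mul(-12, 484), Mul(289, -12)), -1) = Pow(Add(-5808, -3468), -1) = Pow(-9276, -1) = Rational(-1, 9276)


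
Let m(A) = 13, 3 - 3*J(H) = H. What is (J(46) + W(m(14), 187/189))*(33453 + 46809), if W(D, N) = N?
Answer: -3213028/3 ≈ -1.0710e+6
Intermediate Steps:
J(H) = 1 - H/3
(J(46) + W(m(14), 187/189))*(33453 + 46809) = ((1 - 1/3*46) + 187/189)*(33453 + 46809) = ((1 - 46/3) + 187*(1/189))*80262 = (-43/3 + 187/189)*80262 = -2522/189*80262 = -3213028/3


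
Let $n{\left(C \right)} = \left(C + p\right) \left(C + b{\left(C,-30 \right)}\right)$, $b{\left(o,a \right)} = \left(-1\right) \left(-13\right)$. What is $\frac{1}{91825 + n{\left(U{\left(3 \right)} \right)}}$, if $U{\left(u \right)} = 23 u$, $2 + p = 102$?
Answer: $\frac{1}{105683} \approx 9.4623 \cdot 10^{-6}$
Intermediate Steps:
$p = 100$ ($p = -2 + 102 = 100$)
$b{\left(o,a \right)} = 13$
$n{\left(C \right)} = \left(13 + C\right) \left(100 + C\right)$ ($n{\left(C \right)} = \left(C + 100\right) \left(C + 13\right) = \left(100 + C\right) \left(13 + C\right) = \left(13 + C\right) \left(100 + C\right)$)
$\frac{1}{91825 + n{\left(U{\left(3 \right)} \right)}} = \frac{1}{91825 + \left(1300 + \left(23 \cdot 3\right)^{2} + 113 \cdot 23 \cdot 3\right)} = \frac{1}{91825 + \left(1300 + 69^{2} + 113 \cdot 69\right)} = \frac{1}{91825 + \left(1300 + 4761 + 7797\right)} = \frac{1}{91825 + 13858} = \frac{1}{105683}$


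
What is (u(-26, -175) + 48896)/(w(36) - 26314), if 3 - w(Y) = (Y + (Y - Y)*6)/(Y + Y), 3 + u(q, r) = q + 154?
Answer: -98042/52623 ≈ -1.8631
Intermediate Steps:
u(q, r) = 151 + q (u(q, r) = -3 + (q + 154) = -3 + (154 + q) = 151 + q)
w(Y) = 5/2 (w(Y) = 3 - (Y + (Y - Y)*6)/(Y + Y) = 3 - (Y + 0*6)/(2*Y) = 3 - (Y + 0)*1/(2*Y) = 3 - Y*1/(2*Y) = 3 - 1*1/2 = 3 - 1/2 = 5/2)
(u(-26, -175) + 48896)/(w(36) - 26314) = ((151 - 26) + 48896)/(5/2 - 26314) = (125 + 48896)/(-52623/2) = 49021*(-2/52623) = -98042/52623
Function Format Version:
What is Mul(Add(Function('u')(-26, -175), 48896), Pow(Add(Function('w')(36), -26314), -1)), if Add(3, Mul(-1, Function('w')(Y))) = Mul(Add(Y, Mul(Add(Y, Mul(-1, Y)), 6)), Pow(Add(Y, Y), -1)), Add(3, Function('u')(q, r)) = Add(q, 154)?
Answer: Rational(-98042, 52623) ≈ -1.8631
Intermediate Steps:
Function('u')(q, r) = Add(151, q) (Function('u')(q, r) = Add(-3, Add(q, 154)) = Add(-3, Add(154, q)) = Add(151, q))
Function('w')(Y) = Rational(5, 2) (Function('w')(Y) = Add(3, Mul(-1, Mul(Add(Y, Mul(Add(Y, Mul(-1, Y)), 6)), Pow(Add(Y, Y), -1)))) = Add(3, Mul(-1, Mul(Add(Y, Mul(0, 6)), Pow(Mul(2, Y), -1)))) = Add(3, Mul(-1, Mul(Add(Y, 0), Mul(Rational(1, 2), Pow(Y, -1))))) = Add(3, Mul(-1, Mul(Y, Mul(Rational(1, 2), Pow(Y, -1))))) = Add(3, Mul(-1, Rational(1, 2))) = Add(3, Rational(-1, 2)) = Rational(5, 2))
Mul(Add(Function('u')(-26, -175), 48896), Pow(Add(Function('w')(36), -26314), -1)) = Mul(Add(Add(151, -26), 48896), Pow(Add(Rational(5, 2), -26314), -1)) = Mul(Add(125, 48896), Pow(Rational(-52623, 2), -1)) = Mul(49021, Rational(-2, 52623)) = Rational(-98042, 52623)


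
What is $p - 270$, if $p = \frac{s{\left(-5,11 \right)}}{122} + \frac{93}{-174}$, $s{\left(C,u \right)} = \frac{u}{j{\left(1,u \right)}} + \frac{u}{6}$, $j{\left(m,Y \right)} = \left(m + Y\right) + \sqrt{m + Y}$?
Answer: $- \frac{5742413}{21228} - \frac{\sqrt{3}}{732} \approx -270.51$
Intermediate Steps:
$j{\left(m,Y \right)} = Y + m + \sqrt{Y + m}$ ($j{\left(m,Y \right)} = \left(Y + m\right) + \sqrt{Y + m} = Y + m + \sqrt{Y + m}$)
$s{\left(C,u \right)} = \frac{u}{6} + \frac{u}{1 + u + \sqrt{1 + u}}$ ($s{\left(C,u \right)} = \frac{u}{u + 1 + \sqrt{u + 1}} + \frac{u}{6} = \frac{u}{u + 1 + \sqrt{1 + u}} + u \frac{1}{6} = \frac{u}{1 + u + \sqrt{1 + u}} + \frac{u}{6} = \frac{u}{6} + \frac{u}{1 + u + \sqrt{1 + u}}$)
$p = - \frac{11027}{21228} + \frac{11}{122 \left(12 + 2 \sqrt{3}\right)}$ ($p = \frac{\frac{1}{6} \cdot 11 + \frac{11}{1 + 11 + \sqrt{1 + 11}}}{122} + \frac{93}{-174} = \left(\frac{11}{6} + \frac{11}{1 + 11 + \sqrt{12}}\right) \frac{1}{122} + 93 \left(- \frac{1}{174}\right) = \left(\frac{11}{6} + \frac{11}{1 + 11 + 2 \sqrt{3}}\right) \frac{1}{122} - \frac{31}{58} = \left(\frac{11}{6} + \frac{11}{12 + 2 \sqrt{3}}\right) \frac{1}{122} - \frac{31}{58} = \left(\frac{11}{732} + \frac{11}{122 \left(12 + 2 \sqrt{3}\right)}\right) - \frac{31}{58} = - \frac{11027}{21228} + \frac{11}{122 \left(12 + 2 \sqrt{3}\right)} \approx -0.51363$)
$p - 270 = \left(- \frac{10853}{21228} - \frac{\sqrt{3}}{732}\right) - 270 = - \frac{5742413}{21228} - \frac{\sqrt{3}}{732}$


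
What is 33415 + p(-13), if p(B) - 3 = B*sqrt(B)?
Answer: 33418 - 13*I*sqrt(13) ≈ 33418.0 - 46.872*I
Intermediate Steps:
p(B) = 3 + B**(3/2) (p(B) = 3 + B*sqrt(B) = 3 + B**(3/2))
33415 + p(-13) = 33415 + (3 + (-13)**(3/2)) = 33415 + (3 - 13*I*sqrt(13)) = 33418 - 13*I*sqrt(13)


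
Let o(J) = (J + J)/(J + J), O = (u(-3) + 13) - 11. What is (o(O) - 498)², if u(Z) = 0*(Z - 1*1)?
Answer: 247009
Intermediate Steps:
u(Z) = 0 (u(Z) = 0*(Z - 1) = 0*(-1 + Z) = 0)
O = 2 (O = (0 + 13) - 11 = 13 - 11 = 2)
o(J) = 1 (o(J) = (2*J)/((2*J)) = (2*J)*(1/(2*J)) = 1)
(o(O) - 498)² = (1 - 498)² = (-497)² = 247009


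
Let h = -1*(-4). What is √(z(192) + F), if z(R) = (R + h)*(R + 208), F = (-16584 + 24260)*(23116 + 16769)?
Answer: 2*√76558915 ≈ 17500.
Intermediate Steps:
h = 4
F = 306157260 (F = 7676*39885 = 306157260)
z(R) = (4 + R)*(208 + R) (z(R) = (R + 4)*(R + 208) = (4 + R)*(208 + R))
√(z(192) + F) = √((832 + 192² + 212*192) + 306157260) = √((832 + 36864 + 40704) + 306157260) = √(78400 + 306157260) = √306235660 = 2*√76558915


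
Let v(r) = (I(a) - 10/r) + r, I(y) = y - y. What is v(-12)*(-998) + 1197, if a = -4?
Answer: 37024/3 ≈ 12341.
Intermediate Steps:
I(y) = 0
v(r) = r - 10/r (v(r) = (0 - 10/r) + r = -10/r + r = r - 10/r)
v(-12)*(-998) + 1197 = (-12 - 10/(-12))*(-998) + 1197 = (-12 - 10*(-1/12))*(-998) + 1197 = (-12 + ⅚)*(-998) + 1197 = -67/6*(-998) + 1197 = 33433/3 + 1197 = 37024/3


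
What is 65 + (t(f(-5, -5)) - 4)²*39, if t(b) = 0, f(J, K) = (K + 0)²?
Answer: 689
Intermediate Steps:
f(J, K) = K²
65 + (t(f(-5, -5)) - 4)²*39 = 65 + (0 - 4)²*39 = 65 + (-4)²*39 = 65 + 16*39 = 65 + 624 = 689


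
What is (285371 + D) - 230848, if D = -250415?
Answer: -195892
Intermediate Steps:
(285371 + D) - 230848 = (285371 - 250415) - 230848 = 34956 - 230848 = -195892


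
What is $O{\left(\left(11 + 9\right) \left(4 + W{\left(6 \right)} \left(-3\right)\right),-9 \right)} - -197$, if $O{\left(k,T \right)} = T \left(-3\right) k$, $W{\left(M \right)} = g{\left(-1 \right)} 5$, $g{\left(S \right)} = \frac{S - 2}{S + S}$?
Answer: $-9793$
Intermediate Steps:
$g{\left(S \right)} = \frac{-2 + S}{2 S}$
$W{\left(M \right)} = \frac{15}{2}$ ($W{\left(M \right)} = \frac{-2 - 1}{2 \left(-1\right)} 5 = \frac{1}{2} \left(-1\right) \left(-3\right) 5 = \frac{3}{2} \cdot 5 = \frac{15}{2}$)
$O{\left(k,T \right)} = - 3 T k$
$O{\left(\left(11 + 9\right) \left(4 + W{\left(6 \right)} \left(-3\right)\right),-9 \right)} - -197 = \left(-3\right) \left(-9\right) \left(11 + 9\right) \left(4 + \frac{15}{2} \left(-3\right)\right) - -197 = \left(-3\right) \left(-9\right) 20 \left(4 - \frac{45}{2}\right) + 197 = \left(-3\right) \left(-9\right) 20 \left(- \frac{37}{2}\right) + 197 = \left(-3\right) \left(-9\right) \left(-370\right) + 197 = -9990 + 197 = -9793$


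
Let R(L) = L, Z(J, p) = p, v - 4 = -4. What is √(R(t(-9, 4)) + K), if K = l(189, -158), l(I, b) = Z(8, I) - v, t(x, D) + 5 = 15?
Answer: √199 ≈ 14.107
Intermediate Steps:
v = 0 (v = 4 - 4 = 0)
t(x, D) = 10 (t(x, D) = -5 + 15 = 10)
l(I, b) = I (l(I, b) = I - 1*0 = I + 0 = I)
K = 189
√(R(t(-9, 4)) + K) = √(10 + 189) = √199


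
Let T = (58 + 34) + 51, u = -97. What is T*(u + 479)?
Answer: 54626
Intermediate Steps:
T = 143 (T = 92 + 51 = 143)
T*(u + 479) = 143*(-97 + 479) = 143*382 = 54626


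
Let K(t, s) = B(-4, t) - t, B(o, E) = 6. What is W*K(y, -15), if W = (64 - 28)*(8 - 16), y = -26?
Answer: -9216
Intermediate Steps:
W = -288 (W = 36*(-8) = -288)
K(t, s) = 6 - t
W*K(y, -15) = -288*(6 - 1*(-26)) = -288*(6 + 26) = -288*32 = -9216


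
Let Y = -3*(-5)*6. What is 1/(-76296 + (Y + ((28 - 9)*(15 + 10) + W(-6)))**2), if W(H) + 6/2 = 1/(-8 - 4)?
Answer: 144/34481425 ≈ 4.1762e-6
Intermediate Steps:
W(H) = -37/12 (W(H) = -3 + 1/(-8 - 4) = -3 + 1/(-12) = -3 - 1/12 = -37/12)
Y = 90 (Y = 15*6 = 90)
1/(-76296 + (Y + ((28 - 9)*(15 + 10) + W(-6)))**2) = 1/(-76296 + (90 + ((28 - 9)*(15 + 10) - 37/12))**2) = 1/(-76296 + (90 + (19*25 - 37/12))**2) = 1/(-76296 + (90 + (475 - 37/12))**2) = 1/(-76296 + (90 + 5663/12)**2) = 1/(-76296 + (6743/12)**2) = 1/(-76296 + 45468049/144) = 1/(34481425/144) = 144/34481425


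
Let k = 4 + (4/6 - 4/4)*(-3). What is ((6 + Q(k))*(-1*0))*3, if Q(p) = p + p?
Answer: 0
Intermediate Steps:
k = 5 (k = 4 + (4*(⅙) - 4*¼)*(-3) = 4 + (⅔ - 1)*(-3) = 4 - ⅓*(-3) = 4 + 1 = 5)
Q(p) = 2*p
((6 + Q(k))*(-1*0))*3 = ((6 + 2*5)*(-1*0))*3 = ((6 + 10)*0)*3 = (16*0)*3 = 0*3 = 0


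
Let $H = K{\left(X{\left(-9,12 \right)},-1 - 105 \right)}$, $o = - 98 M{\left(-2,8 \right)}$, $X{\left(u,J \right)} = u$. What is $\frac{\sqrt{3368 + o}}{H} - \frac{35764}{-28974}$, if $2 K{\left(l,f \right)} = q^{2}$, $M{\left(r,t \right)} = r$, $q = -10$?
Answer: $\frac{17882}{14487} + \frac{9 \sqrt{11}}{25} \approx 2.4283$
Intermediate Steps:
$K{\left(l,f \right)} = 50$ ($K{\left(l,f \right)} = \frac{\left(-10\right)^{2}}{2} = \frac{1}{2} \cdot 100 = 50$)
$o = 196$ ($o = \left(-98\right) \left(-2\right) = 196$)
$H = 50$
$\frac{\sqrt{3368 + o}}{H} - \frac{35764}{-28974} = \frac{\sqrt{3368 + 196}}{50} - \frac{35764}{-28974} = \sqrt{3564} \cdot \frac{1}{50} - - \frac{17882}{14487} = 18 \sqrt{11} \cdot \frac{1}{50} + \frac{17882}{14487} = \frac{9 \sqrt{11}}{25} + \frac{17882}{14487} = \frac{17882}{14487} + \frac{9 \sqrt{11}}{25}$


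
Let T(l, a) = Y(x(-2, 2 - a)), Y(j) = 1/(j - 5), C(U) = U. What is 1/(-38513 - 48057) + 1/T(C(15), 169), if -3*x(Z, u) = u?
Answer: 13158637/259710 ≈ 50.667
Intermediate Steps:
x(Z, u) = -u/3
Y(j) = 1/(-5 + j)
T(l, a) = 1/(-17/3 + a/3) (T(l, a) = 1/(-5 - (2 - a)/3) = 1/(-5 + (-⅔ + a/3)) = 1/(-17/3 + a/3))
1/(-38513 - 48057) + 1/T(C(15), 169) = 1/(-38513 - 48057) + 1/(3/(-17 + 169)) = 1/(-86570) + 1/(3/152) = -1/86570 + 1/(3*(1/152)) = -1/86570 + 1/(3/152) = -1/86570 + 152/3 = 13158637/259710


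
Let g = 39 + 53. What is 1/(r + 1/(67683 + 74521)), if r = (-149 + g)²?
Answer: 142204/462020797 ≈ 0.00030779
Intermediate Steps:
g = 92
r = 3249 (r = (-149 + 92)² = (-57)² = 3249)
1/(r + 1/(67683 + 74521)) = 1/(3249 + 1/(67683 + 74521)) = 1/(3249 + 1/142204) = 1/(462020797/142204) = 142204/462020797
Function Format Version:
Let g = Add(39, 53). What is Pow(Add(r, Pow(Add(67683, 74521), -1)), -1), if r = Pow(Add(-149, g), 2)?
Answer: Rational(142204, 462020797) ≈ 0.00030779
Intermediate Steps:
g = 92
r = 3249 (r = Pow(Add(-149, 92), 2) = Pow(-57, 2) = 3249)
Pow(Add(r, Pow(Add(67683, 74521), -1)), -1) = Pow(Add(3249, Pow(Add(67683, 74521), -1)), -1) = Pow(Add(3249, Pow(142204, -1)), -1) = Pow(Add(3249, Rational(1, 142204)), -1) = Pow(Rational(462020797, 142204), -1) = Rational(142204, 462020797)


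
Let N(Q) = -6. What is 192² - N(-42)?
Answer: 36870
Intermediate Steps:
192² - N(-42) = 192² - 1*(-6) = 36864 + 6 = 36870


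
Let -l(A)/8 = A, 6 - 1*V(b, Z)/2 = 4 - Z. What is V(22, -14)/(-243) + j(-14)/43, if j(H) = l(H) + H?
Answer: 8282/3483 ≈ 2.3778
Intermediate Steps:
V(b, Z) = 4 + 2*Z (V(b, Z) = 12 - 2*(4 - Z) = 12 + (-8 + 2*Z) = 4 + 2*Z)
l(A) = -8*A
j(H) = -7*H (j(H) = -8*H + H = -7*H)
V(22, -14)/(-243) + j(-14)/43 = (4 + 2*(-14))/(-243) - 7*(-14)/43 = (4 - 28)*(-1/243) + 98*(1/43) = -24*(-1/243) + 98/43 = 8/81 + 98/43 = 8282/3483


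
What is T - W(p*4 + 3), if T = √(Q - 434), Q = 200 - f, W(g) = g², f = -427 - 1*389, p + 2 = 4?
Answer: -121 + √582 ≈ -96.875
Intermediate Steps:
p = 2 (p = -2 + 4 = 2)
f = -816 (f = -427 - 389 = -816)
Q = 1016 (Q = 200 - 1*(-816) = 200 + 816 = 1016)
T = √582 (T = √(1016 - 434) = √582 ≈ 24.125)
T - W(p*4 + 3) = √582 - (2*4 + 3)² = √582 - (8 + 3)² = √582 - 1*11² = √582 - 1*121 = √582 - 121 = -121 + √582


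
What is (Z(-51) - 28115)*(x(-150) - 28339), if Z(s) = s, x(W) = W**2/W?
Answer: 802421174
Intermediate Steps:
x(W) = W
(Z(-51) - 28115)*(x(-150) - 28339) = (-51 - 28115)*(-150 - 28339) = -28166*(-28489) = 802421174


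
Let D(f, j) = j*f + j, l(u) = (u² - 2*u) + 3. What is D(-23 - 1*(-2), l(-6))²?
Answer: 1040400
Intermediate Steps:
l(u) = 3 + u² - 2*u
D(f, j) = j + f*j (D(f, j) = f*j + j = j + f*j)
D(-23 - 1*(-2), l(-6))² = ((3 + (-6)² - 2*(-6))*(1 + (-23 - 1*(-2))))² = ((3 + 36 + 12)*(1 + (-23 + 2)))² = (51*(1 - 21))² = (51*(-20))² = (-1020)² = 1040400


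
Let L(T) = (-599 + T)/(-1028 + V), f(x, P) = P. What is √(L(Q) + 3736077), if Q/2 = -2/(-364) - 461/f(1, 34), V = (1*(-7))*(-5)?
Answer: √8816475725034911934/1536171 ≈ 1932.9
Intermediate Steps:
V = 35 (V = -7*(-5) = 35)
Q = -41934/1547 (Q = 2*(-2/(-364) - 461/34) = 2*(-2*(-1/364) - 461*1/34) = 2*(1/182 - 461/34) = 2*(-20967/1547) = -41934/1547 ≈ -27.107)
L(T) = 599/993 - T/993 (L(T) = (-599 + T)/(-1028 + 35) = (-599 + T)/(-993) = (-599 + T)*(-1/993) = 599/993 - T/993)
√(L(Q) + 3736077) = √((599/993 - 1/993*(-41934/1547)) + 3736077) = √((599/993 + 13978/512057) + 3736077) = √(968587/1536171 + 3736077) = √(5739254109754/1536171) = √8816475725034911934/1536171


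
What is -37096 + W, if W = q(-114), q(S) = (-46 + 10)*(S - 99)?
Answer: -29428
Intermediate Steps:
q(S) = 3564 - 36*S (q(S) = -36*(-99 + S) = 3564 - 36*S)
W = 7668 (W = 3564 - 36*(-114) = 3564 + 4104 = 7668)
-37096 + W = -37096 + 7668 = -29428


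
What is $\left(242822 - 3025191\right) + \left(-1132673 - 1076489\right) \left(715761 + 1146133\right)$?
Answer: $-4113228255197$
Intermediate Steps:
$\left(242822 - 3025191\right) + \left(-1132673 - 1076489\right) \left(715761 + 1146133\right) = -2782369 - 4113225472828 = -4113228255197$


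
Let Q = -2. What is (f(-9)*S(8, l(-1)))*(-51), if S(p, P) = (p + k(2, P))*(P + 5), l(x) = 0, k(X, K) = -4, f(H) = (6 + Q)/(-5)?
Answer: 816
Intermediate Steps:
f(H) = -4/5 (f(H) = (6 - 2)/(-5) = -1/5*4 = -4/5)
S(p, P) = (-4 + p)*(5 + P) (S(p, P) = (p - 4)*(P + 5) = (-4 + p)*(5 + P))
(f(-9)*S(8, l(-1)))*(-51) = -4*(-20 - 4*0 + 5*8 + 0*8)/5*(-51) = -4*(-20 + 0 + 40 + 0)/5*(-51) = -4/5*20*(-51) = -16*(-51) = 816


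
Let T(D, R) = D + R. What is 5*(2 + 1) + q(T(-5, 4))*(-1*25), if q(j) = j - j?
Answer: 15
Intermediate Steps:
q(j) = 0
5*(2 + 1) + q(T(-5, 4))*(-1*25) = 5*(2 + 1) + 0*(-1*25) = 5*3 + 0*(-25) = 15 + 0 = 15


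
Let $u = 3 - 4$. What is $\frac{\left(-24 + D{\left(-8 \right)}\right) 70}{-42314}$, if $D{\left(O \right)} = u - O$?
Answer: $\frac{595}{21157} \approx 0.028123$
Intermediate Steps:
$u = -1$
$D{\left(O \right)} = -1 - O$
$\frac{\left(-24 + D{\left(-8 \right)}\right) 70}{-42314} = \frac{\left(-24 - -7\right) 70}{-42314} = \left(-24 + \left(-1 + 8\right)\right) 70 \left(- \frac{1}{42314}\right) = \left(-24 + 7\right) 70 \left(- \frac{1}{42314}\right) = \left(-17\right) 70 \left(- \frac{1}{42314}\right) = \left(-1190\right) \left(- \frac{1}{42314}\right) = \frac{595}{21157}$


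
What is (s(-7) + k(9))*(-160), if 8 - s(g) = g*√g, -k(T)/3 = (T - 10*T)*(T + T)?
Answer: -701120 - 1120*I*√7 ≈ -7.0112e+5 - 2963.2*I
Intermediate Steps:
k(T) = 54*T² (k(T) = -3*(T - 10*T)*(T + T) = -3*(-9*T)*2*T = -(-54)*T² = 54*T²)
s(g) = 8 - g^(3/2) (s(g) = 8 - g*√g = 8 - g^(3/2))
(s(-7) + k(9))*(-160) = ((8 - (-7)^(3/2)) + 54*9²)*(-160) = ((8 - (-7)*I*√7) + 54*81)*(-160) = ((8 + 7*I*√7) + 4374)*(-160) = (4382 + 7*I*√7)*(-160) = -701120 - 1120*I*√7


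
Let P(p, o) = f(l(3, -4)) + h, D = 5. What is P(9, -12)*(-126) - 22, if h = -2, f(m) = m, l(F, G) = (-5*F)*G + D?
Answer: -7960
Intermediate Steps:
l(F, G) = 5 - 5*F*G (l(F, G) = (-5*F)*G + 5 = -5*F*G + 5 = 5 - 5*F*G)
P(p, o) = 63 (P(p, o) = (5 - 5*3*(-4)) - 2 = (5 + 60) - 2 = 65 - 2 = 63)
P(9, -12)*(-126) - 22 = 63*(-126) - 22 = -7938 - 22 = -7960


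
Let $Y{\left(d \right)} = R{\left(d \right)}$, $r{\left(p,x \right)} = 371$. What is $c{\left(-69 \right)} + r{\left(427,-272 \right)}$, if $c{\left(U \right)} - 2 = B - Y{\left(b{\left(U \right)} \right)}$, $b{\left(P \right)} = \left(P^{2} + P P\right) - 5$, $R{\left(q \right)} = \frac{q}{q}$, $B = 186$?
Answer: $558$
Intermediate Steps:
$R{\left(q \right)} = 1$
$b{\left(P \right)} = -5 + 2 P^{2}$ ($b{\left(P \right)} = \left(P^{2} + P^{2}\right) - 5 = 2 P^{2} - 5 = -5 + 2 P^{2}$)
$Y{\left(d \right)} = 1$
$c{\left(U \right)} = 187$ ($c{\left(U \right)} = 2 + \left(186 - 1\right) = 2 + 185 = 187$)
$c{\left(-69 \right)} + r{\left(427,-272 \right)} = 187 + 371 = 558$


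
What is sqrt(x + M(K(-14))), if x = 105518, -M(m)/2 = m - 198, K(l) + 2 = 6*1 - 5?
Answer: 2*sqrt(26479) ≈ 325.45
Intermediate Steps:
K(l) = -1 (K(l) = -2 + (6*1 - 5) = -2 + (6 - 5) = -2 + 1 = -1)
M(m) = 396 - 2*m (M(m) = -2*(m - 198) = -2*(-198 + m) = 396 - 2*m)
sqrt(x + M(K(-14))) = sqrt(105518 + (396 - 2*(-1))) = sqrt(105518 + (396 + 2)) = sqrt(105518 + 398) = sqrt(105916) = 2*sqrt(26479)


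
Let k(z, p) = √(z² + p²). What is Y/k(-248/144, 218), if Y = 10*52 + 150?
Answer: 12060*√15398737/15398737 ≈ 3.0733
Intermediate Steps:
Y = 670 (Y = 520 + 150 = 670)
k(z, p) = √(p² + z²)
Y/k(-248/144, 218) = 670/(√(218² + (-248/144)²)) = 670/(√(47524 + (-248*1/144)²)) = 670/(√(47524 + (-31/18)²)) = 670/(√(47524 + 961/324)) = 670/(√(15398737/324)) = 670/((√15398737/18)) = 670*(18*√15398737/15398737) = 12060*√15398737/15398737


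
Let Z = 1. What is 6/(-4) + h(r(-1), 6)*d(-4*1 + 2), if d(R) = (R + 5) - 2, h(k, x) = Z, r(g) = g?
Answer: -½ ≈ -0.50000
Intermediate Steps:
h(k, x) = 1
d(R) = 3 + R (d(R) = (5 + R) - 2 = 3 + R)
6/(-4) + h(r(-1), 6)*d(-4*1 + 2) = 6/(-4) + 1*(3 + (-4*1 + 2)) = 6*(-¼) + 1*(3 + (-4 + 2)) = -3/2 + 1*(3 - 2) = -3/2 + 1*1 = -3/2 + 1 = -½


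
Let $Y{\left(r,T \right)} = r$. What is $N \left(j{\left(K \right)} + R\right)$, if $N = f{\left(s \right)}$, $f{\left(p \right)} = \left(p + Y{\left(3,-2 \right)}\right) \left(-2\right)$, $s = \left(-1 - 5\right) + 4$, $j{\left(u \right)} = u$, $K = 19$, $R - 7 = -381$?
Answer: $710$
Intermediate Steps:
$R = -374$ ($R = 7 - 381 = -374$)
$s = -2$ ($s = \left(-1 - 5\right) + 4 = -6 + 4 = -2$)
$f{\left(p \right)} = -6 - 2 p$ ($f{\left(p \right)} = \left(p + 3\right) \left(-2\right) = \left(3 + p\right) \left(-2\right) = -6 - 2 p$)
$N = -2$ ($N = -6 - -4 = -6 + 4 = -2$)
$N \left(j{\left(K \right)} + R\right) = - 2 \left(19 - 374\right) = \left(-2\right) \left(-355\right) = 710$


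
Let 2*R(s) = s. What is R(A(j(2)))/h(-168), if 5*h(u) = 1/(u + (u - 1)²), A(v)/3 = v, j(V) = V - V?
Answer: 0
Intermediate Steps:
j(V) = 0
A(v) = 3*v
R(s) = s/2
h(u) = 1/(5*(u + (-1 + u)²)) (h(u) = 1/(5*(u + (u - 1)²)) = 1/(5*(u + (-1 + u)²)))
R(A(j(2)))/h(-168) = ((3*0)/2)/((1/(5*(-168 + (-1 - 168)²)))) = ((½)*0)/((1/(5*(-168 + (-169)²)))) = 0/((1/(5*(-168 + 28561)))) = 0/(((⅕)/28393)) = 0/(((⅕)*(1/28393))) = 0/(1/141965) = 0*141965 = 0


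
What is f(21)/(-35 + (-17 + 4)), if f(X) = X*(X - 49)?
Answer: 49/4 ≈ 12.250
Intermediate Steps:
f(X) = X*(-49 + X)
f(21)/(-35 + (-17 + 4)) = (21*(-49 + 21))/(-35 + (-17 + 4)) = (21*(-28))/(-35 - 13) = -588/(-48) = -1/48*(-588) = 49/4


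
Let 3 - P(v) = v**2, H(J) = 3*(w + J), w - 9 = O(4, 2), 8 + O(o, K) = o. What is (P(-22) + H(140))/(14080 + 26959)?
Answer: -46/41039 ≈ -0.0011209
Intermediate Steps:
O(o, K) = -8 + o
w = 5 (w = 9 + (-8 + 4) = 9 - 4 = 5)
H(J) = 15 + 3*J (H(J) = 3*(5 + J) = 15 + 3*J)
P(v) = 3 - v**2
(P(-22) + H(140))/(14080 + 26959) = ((3 - 1*(-22)**2) + (15 + 3*140))/(14080 + 26959) = ((3 - 1*484) + (15 + 420))/41039 = ((3 - 484) + 435)*(1/41039) = (-481 + 435)*(1/41039) = -46*1/41039 = -46/41039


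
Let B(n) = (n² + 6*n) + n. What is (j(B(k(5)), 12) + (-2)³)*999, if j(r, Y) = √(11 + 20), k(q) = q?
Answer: -7992 + 999*√31 ≈ -2429.8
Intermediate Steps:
B(n) = n² + 7*n
j(r, Y) = √31
(j(B(k(5)), 12) + (-2)³)*999 = (√31 + (-2)³)*999 = (√31 - 8)*999 = (-8 + √31)*999 = -7992 + 999*√31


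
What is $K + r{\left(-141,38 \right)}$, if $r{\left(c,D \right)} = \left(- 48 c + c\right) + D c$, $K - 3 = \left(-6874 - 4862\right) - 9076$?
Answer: $-19540$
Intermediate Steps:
$K = -20809$ ($K = 3 - 20812 = -20809$)
$r{\left(c,D \right)} = - 47 c + D c$
$K + r{\left(-141,38 \right)} = -20809 - 141 \left(-47 + 38\right) = -20809 - -1269 = -20809 + 1269 = -19540$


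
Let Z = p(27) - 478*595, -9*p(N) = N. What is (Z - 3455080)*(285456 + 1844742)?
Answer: -7965860509614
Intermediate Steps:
p(N) = -N/9
Z = -284413 (Z = -⅑*27 - 478*595 = -3 - 284410 = -284413)
(Z - 3455080)*(285456 + 1844742) = (-284413 - 3455080)*(285456 + 1844742) = -3739493*2130198 = -7965860509614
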